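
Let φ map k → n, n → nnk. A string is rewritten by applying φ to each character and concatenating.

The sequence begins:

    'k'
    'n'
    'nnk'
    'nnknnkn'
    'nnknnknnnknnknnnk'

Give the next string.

Replace each of the 17 characters of nnknnknnnknnknnnk in place — nnk nnk n nnk nnk n nnk nnk nnk n nnk nnk n nnk nnk nnk n — and concatenate.

nnknnknnnknnknnnknnknnknnnknnknnnknnknnkn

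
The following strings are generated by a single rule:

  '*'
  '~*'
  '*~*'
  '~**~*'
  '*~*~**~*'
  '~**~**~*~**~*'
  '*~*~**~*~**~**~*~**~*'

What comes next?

~**~**~*~**~**~*~**~*~**~**~*~**~*

From term 3 onward, concatenate the second-to-last term with the last: *·~* = *~*, ~*·*~* = ~**~*, …
The next term joins ~**~**~*~**~* and *~*~**~*~**~**~*~**~*.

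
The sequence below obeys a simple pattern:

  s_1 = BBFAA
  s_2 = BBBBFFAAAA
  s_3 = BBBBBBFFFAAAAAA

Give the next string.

BBBBBBBBFFFFAAAAAAAA

Reading off run lengths: B runs 2, 4, 6; F runs 1, 2, 3; A runs 2, 4, 6 — each is linear in n (n = 1, 2, …).
Setting n = 4 gives 8, 4, 8 characters in each block.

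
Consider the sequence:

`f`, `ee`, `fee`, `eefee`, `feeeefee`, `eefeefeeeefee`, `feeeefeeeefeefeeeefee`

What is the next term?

eefeefeeeefeefeeeefeeeefeefeeeefee

This is a Fibonacci-style word recurrence s(k) = s(k−2)·s(k−1): e.g. f·ee = fee.
So term 8 is eefeefeeeefee·feeeefeeeefeefeeeefee.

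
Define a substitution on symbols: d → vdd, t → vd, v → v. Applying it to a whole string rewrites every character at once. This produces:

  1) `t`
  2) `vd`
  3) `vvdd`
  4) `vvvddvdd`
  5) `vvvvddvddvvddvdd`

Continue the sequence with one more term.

vvvvvddvddvvddvddvvvddvddvvddvdd

φ(vvvvddvddvvddvdd) expands symbol-by-symbol to v v v v vdd vdd v vdd vdd v v vdd vdd v vdd vdd; joining the 16 pieces gives the next term.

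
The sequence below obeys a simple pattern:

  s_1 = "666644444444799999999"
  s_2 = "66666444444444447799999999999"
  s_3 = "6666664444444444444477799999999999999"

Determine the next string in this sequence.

Reading off run lengths: 6 runs 4, 5, 6; 4 runs 8, 11, 14; 7 runs 1, 2, 3; 9 runs 8, 11, 14 — each is linear in n, where the shown terms are n = 2, 3, 4.
Setting n = 5 gives 7, 17, 4, 17 characters in each block.

666666644444444444444444777799999999999999999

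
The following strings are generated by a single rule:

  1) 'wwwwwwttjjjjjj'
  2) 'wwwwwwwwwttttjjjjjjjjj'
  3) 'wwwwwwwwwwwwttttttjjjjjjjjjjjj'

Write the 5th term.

Reading off run lengths: w runs 6, 9, 12; t runs 2, 4, 6; j runs 6, 9, 12 — each is linear in n (n = 1, 2, …).
Setting n = 5 gives 18, 10, 18 characters in each block.

wwwwwwwwwwwwwwwwwwttttttttttjjjjjjjjjjjjjjjjjj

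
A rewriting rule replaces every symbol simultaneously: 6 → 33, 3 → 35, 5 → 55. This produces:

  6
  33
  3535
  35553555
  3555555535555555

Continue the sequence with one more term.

Applying the rule to each of the 16 symbols of 3555555535555555 gives the pieces 35 55 55 55 55 55 55 55 35 55 55 55 55 55 55 55, which concatenate to the answer.

35555555555555553555555555555555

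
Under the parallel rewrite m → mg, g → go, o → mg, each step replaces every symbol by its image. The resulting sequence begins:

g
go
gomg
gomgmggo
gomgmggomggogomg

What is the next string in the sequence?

gomgmggomggogomgmggogomggomgmggo

Applying the rule to each of the 16 symbols of gomgmggomggogomg gives the pieces go mg mg go mg go go mg mg go go mg go mg mg go, which concatenate to the answer.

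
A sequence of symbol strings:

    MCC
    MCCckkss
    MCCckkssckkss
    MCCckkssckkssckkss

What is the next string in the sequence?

The strings grow by a fixed suffix ckkss each time.
So the next term is MCCckkssckkssckkss·ckkss.

MCCckkssckkssckkssckkss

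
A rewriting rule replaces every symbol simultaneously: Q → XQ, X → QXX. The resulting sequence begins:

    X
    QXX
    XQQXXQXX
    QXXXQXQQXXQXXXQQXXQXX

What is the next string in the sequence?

Applying the rule to each of the 21 symbols of QXXXQXQQXXQXXXQQXXQXX gives the pieces XQ QXX QXX QXX XQ QXX XQ XQ QXX QXX XQ QXX QXX QXX XQ XQ QXX QXX XQ QXX QXX, which concatenate to the answer.

XQQXXQXXQXXXQQXXXQXQQXXQXXXQQXXQXXQXXXQXQQXXQXXXQQXXQXX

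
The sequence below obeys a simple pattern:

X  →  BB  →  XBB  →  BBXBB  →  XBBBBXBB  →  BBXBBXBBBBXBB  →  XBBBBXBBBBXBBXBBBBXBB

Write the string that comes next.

BBXBBXBBBBXBBXBBBBXBBBBXBBXBBBBXBB

This is a Fibonacci-style word recurrence s(k) = s(k−2)·s(k−1): e.g. X·BB = XBB.
So term 8 is BBXBBXBBBBXBB·XBBBBXBBBBXBBXBBBBXBB.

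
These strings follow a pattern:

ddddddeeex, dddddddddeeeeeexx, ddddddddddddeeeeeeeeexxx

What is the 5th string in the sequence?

ddddddddddddddddddeeeeeeeeeeeeeeexxxxx

Reading off run lengths: d runs 6, 9, 12; e runs 3, 6, 9; x runs 1, 2, 3 — each is linear in n (n = 1, 2, …).
For term 5, n = 5, so the run lengths are 18, 15, 5.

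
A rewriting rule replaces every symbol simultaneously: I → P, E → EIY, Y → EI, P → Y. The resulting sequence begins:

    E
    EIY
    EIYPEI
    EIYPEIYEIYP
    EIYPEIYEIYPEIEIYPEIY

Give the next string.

EIYPEIYEIYPEIEIYPEIYEIYPEIYPEIYEIYPEI

Applying the rule to each of the 20 symbols of EIYPEIYEIYPEIEIYPEIY gives the pieces EIY P EI Y EIY P EI EIY P EI Y EIY P EIY P EI Y EIY P EI, which concatenate to the answer.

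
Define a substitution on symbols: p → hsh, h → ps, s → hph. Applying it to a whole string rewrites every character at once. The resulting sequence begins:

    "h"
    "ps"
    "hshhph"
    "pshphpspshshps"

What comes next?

hshhphpshshpshshhphhshhphpshphpshshhph

φ(pshphpspshshps) expands symbol-by-symbol to hsh hph ps hsh ps hsh hph hsh hph ps hph ps hsh hph; joining the 14 pieces gives the next term.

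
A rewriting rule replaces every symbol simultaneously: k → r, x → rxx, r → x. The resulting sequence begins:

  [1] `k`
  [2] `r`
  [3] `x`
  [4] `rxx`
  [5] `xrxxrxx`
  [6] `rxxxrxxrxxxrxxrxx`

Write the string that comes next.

xrxxrxxrxxxrxxrxxxrxxrxxrxxxrxxrxxxrxxrxx

Applying the rule to each of the 17 symbols of rxxxrxxrxxxrxxrxx gives the pieces x rxx rxx rxx x rxx rxx x rxx rxx rxx x rxx rxx x rxx rxx, which concatenate to the answer.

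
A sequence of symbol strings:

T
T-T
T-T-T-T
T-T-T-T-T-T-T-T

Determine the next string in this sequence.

Every step duplicates the string with '-' between the halves.
So the next term is two copies of T-T-T-T-T-T-T-T with '-' between the halves.

T-T-T-T-T-T-T-T-T-T-T-T-T-T-T-T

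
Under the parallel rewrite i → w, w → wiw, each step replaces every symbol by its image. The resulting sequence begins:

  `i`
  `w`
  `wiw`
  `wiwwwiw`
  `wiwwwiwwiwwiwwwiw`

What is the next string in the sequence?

φ(wiwwwiwwiwwiwwwiw) expands symbol-by-symbol to wiw w wiw wiw wiw w wiw wiw w wiw wiw w wiw wiw wiw w wiw; joining the 17 pieces gives the next term.

wiwwwiwwiwwiwwwiwwiwwwiwwiwwwiwwiwwiwwwiw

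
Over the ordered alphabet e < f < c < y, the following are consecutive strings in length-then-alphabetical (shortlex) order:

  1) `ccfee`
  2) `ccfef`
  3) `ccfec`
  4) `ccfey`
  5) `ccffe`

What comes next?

ccfff

Find the rightmost character of ccffe below y, bump it to the next letter, and reset everything to its right to e.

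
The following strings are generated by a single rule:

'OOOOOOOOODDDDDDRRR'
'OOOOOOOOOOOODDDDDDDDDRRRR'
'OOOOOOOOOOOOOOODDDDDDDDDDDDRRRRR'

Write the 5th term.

The n-th term is 3n+3 O's then 3n D's then n+1 R's, where the shown terms are n = 2, 3, 4.
At n = 6 the blocks have lengths 21, 18, 7.

OOOOOOOOOOOOOOOOOOOOODDDDDDDDDDDDDDDDDDRRRRRRR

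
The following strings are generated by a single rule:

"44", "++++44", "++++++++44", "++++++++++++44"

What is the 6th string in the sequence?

Every step adds ++++ at the front: s(k+1) = ++++·s(k).
From ++++++++++++44, 2 further steps: ++++++++++++44 → ++++++++++++++++44 → (answer).

++++++++++++++++++++44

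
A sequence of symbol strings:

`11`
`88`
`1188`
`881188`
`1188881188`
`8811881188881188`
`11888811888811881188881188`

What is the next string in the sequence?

881188118888118811888811888811881188881188

This is a Fibonacci-style word recurrence s(k) = s(k−2)·s(k−1): e.g. 11·88 = 1188.
The next term joins 8811881188881188 and 11888811888811881188881188.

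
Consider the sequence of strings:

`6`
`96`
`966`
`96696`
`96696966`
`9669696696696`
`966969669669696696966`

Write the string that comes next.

This is a Fibonacci-style word recurrence s(k) = s(k−1)·s(k−2): e.g. 96·6 = 966.
Continuing: 966969669669696696966 · 9669696696696 gives term 8.

9669696696696966969669669696696696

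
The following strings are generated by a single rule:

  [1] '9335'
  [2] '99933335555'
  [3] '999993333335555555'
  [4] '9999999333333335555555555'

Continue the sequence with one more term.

99999999933333333335555555555555

Term n consists of 2n-1 9's, followed by 2n 3's, followed by 3n-2 5's (n = 1, 2, …).
At n = 5 the blocks have lengths 9, 10, 13.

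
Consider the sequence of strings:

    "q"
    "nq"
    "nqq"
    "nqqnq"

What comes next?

nqqnqnqq

This is a Fibonacci-style word recurrence s(k) = s(k−1)·s(k−2): e.g. nq·q = nqq.
Continuing: nqqnq · nqq gives term 5.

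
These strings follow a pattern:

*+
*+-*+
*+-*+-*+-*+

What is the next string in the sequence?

*+-*+-*+-*+-*+-*+-*+-*+

Every step duplicates the string with '-' between the halves.
So the next term is two copies of *+-*+-*+-*+ with '-' between the halves.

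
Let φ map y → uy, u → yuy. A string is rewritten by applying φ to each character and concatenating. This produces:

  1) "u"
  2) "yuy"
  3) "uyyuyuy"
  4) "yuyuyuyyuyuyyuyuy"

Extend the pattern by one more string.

uyyuyuyyuyuyyuyuyuyyuyuyyuyuyuyyuyuyyuyuy

Replace each of the 17 characters of yuyuyuyyuyuyyuyuy in place — uy yuy uy yuy uy yuy uy uy yuy uy yuy uy uy yuy uy yuy uy — and concatenate.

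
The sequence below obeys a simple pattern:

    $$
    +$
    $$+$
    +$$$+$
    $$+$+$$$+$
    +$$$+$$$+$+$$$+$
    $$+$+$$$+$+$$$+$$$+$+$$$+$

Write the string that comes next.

+$$$+$$$+$+$$$+$$$+$+$$$+$+$$$+$$$+$+$$$+$

From term 3 onward, concatenate the second-to-last term with the last: $$·+$ = $$+$, +$·$$+$ = +$$$+$, …
Continuing: +$$$+$$$+$+$$$+$ · $$+$+$$$+$+$$$+$$$+$+$$$+$ gives term 8.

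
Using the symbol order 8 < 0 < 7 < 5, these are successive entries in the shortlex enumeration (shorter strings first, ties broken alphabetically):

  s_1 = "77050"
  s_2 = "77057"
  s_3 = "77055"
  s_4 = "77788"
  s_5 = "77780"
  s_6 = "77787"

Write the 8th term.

77708

Advancing 2 positions from 77787 through 77787 → 77785 reaches term 8.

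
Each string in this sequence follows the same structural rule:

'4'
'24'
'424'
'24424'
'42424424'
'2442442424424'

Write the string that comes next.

This is a Fibonacci-style word recurrence s(k) = s(k−2)·s(k−1): e.g. 4·24 = 424.
So term 7 is 42424424·2442442424424.

424244242442442424424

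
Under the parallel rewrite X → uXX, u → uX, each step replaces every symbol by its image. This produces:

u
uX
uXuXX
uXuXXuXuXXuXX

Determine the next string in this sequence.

Applying the rule to each of the 13 symbols of uXuXXuXuXXuXX gives the pieces uX uXX uX uXX uXX uX uXX uX uXX uXX uX uXX uXX, which concatenate to the answer.

uXuXXuXuXXuXXuXuXXuXuXXuXXuXuXXuXX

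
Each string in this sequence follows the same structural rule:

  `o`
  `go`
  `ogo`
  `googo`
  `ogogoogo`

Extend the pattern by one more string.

From term 3 onward, concatenate the second-to-last term with the last: o·go = ogo, go·ogo = googo, …
So term 6 is googo·ogogoogo.

googoogogoogo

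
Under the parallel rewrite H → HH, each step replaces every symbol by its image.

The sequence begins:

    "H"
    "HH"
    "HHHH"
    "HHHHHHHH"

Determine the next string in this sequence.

HHHHHHHHHHHHHHHH

Apply φ to HHHHHHHH symbol by symbol: H→HH, H→HH, H→HH, H→HH, H→HH, H→HH, H→HH, H→HH; joined: HH HH HH HH HH HH HH HH.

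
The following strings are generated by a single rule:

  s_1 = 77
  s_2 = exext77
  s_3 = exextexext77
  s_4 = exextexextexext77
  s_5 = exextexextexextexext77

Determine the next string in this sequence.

Each term is the previous one with exext prepended.
One more step from exextexextexextexext77 gives the answer.

exextexextexextexextexext77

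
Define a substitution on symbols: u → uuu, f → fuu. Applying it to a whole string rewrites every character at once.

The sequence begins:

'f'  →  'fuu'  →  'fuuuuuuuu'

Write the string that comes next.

fuuuuuuuuuuuuuuuuuuuuuuuuuu

Expanding fuuuuuuuu: f→fuu, u→uuu, u→uuu, u→uuu, u→uuu, u→uuu, u→uuu, u→uuu, u→uuu. Concatenated: fuu uuu uuu uuu uuu uuu uuu uuu uuu.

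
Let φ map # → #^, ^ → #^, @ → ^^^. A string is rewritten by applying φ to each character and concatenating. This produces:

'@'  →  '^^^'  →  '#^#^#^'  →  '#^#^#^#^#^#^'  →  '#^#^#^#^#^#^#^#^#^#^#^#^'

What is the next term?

#^#^#^#^#^#^#^#^#^#^#^#^#^#^#^#^#^#^#^#^#^#^#^#^

Applying the rule to each of the 24 symbols of #^#^#^#^#^#^#^#^#^#^#^#^ gives the pieces #^ #^ #^ #^ #^ #^ #^ #^ #^ #^ #^ #^ #^ #^ #^ #^ #^ #^ #^ #^ #^ #^ #^ #^, which concatenate to the answer.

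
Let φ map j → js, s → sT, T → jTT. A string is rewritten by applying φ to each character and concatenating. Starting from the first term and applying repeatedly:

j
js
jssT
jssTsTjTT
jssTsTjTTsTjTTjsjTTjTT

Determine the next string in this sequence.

jssTsTjTTsTjTTjsjTTjTTsTjTTjsjTTjTTjssTjsjTTjTTjsjTTjTT

Replace each of the 22 characters of jssTsTjTTsTjTTjsjTTjTT in place — js sT sT jTT sT jTT js jTT jTT sT jTT js jTT jTT js sT js jTT jTT js jTT jTT — and concatenate.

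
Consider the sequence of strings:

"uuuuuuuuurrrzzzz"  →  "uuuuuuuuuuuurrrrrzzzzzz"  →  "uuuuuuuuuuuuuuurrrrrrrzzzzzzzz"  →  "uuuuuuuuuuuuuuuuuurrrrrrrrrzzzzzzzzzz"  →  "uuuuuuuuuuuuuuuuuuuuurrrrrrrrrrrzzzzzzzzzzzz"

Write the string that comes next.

Term n consists of 3n+3 u's, followed by 2n-1 r's, followed by 2n z's, where the shown terms are n = 2, 3, 4, 5, 6.
At n = 7 the blocks have lengths 24, 13, 14.

uuuuuuuuuuuuuuuuuuuuuuuurrrrrrrrrrrrrzzzzzzzzzzzzzz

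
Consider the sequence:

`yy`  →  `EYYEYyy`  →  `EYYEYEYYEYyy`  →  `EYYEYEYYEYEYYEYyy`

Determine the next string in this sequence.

Each term is the previous one with EYYEY prepended.
One more step from EYYEYEYYEYEYYEYyy gives the answer.

EYYEYEYYEYEYYEYEYYEYyy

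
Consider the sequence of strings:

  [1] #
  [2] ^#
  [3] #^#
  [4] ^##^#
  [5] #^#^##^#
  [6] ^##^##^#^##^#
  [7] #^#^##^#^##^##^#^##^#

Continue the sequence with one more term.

^##^##^#^##^##^#^##^#^##^##^#^##^#

This is a Fibonacci-style word recurrence s(k) = s(k−2)·s(k−1): e.g. #·^# = #^#.
Continuing: ^##^##^#^##^# · #^#^##^#^##^##^#^##^# gives term 8.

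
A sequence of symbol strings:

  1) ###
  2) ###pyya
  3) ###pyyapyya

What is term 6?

###pyyapyyapyyapyyapyya

Each term is the previous one with pyya appended.
From ###pyyapyya, 3 further steps: ###pyyapyya → ###pyyapyyapyya → ###pyyapyyapyyapyya → (answer).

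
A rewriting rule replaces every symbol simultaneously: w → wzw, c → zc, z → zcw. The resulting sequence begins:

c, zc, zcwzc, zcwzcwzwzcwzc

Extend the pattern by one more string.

Replace each of the 13 characters of zcwzcwzwzcwzc in place — zcw zc wzw zcw zc wzw zcw wzw zcw zc wzw zcw zc — and concatenate.

zcwzcwzwzcwzcwzwzcwwzwzcwzcwzwzcwzc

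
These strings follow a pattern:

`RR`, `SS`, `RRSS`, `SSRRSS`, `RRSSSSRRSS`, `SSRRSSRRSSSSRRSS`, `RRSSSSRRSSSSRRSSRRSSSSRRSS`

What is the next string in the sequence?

This is a Fibonacci-style word recurrence s(k) = s(k−2)·s(k−1): e.g. RR·SS = RRSS.
The next term joins SSRRSSRRSSSSRRSS and RRSSSSRRSSSSRRSSRRSSSSRRSS.

SSRRSSRRSSSSRRSSRRSSSSRRSSSSRRSSRRSSSSRRSS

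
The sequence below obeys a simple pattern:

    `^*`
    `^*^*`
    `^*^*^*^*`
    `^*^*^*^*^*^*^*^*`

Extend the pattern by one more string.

Each string is two copies of the previous one concatenated.
So the next term is two copies of ^*^*^*^*^*^*^*^*.

^*^*^*^*^*^*^*^*^*^*^*^*^*^*^*^*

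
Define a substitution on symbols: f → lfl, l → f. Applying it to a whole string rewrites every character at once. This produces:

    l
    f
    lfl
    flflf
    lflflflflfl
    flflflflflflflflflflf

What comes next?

Applying the rule to each of the 21 symbols of flflflflflflflflflflf gives the pieces lfl f lfl f lfl f lfl f lfl f lfl f lfl f lfl f lfl f lfl f lfl, which concatenate to the answer.

lflflflflflflflflflflflflflflflflflflflflfl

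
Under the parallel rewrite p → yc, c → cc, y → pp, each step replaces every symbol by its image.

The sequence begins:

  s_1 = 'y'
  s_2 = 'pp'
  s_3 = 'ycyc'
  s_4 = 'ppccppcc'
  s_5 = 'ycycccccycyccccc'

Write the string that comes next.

Rewriting the 16 symbols of ycycccccycyccccc one by one yields pp cc pp cc cc cc cc cc pp cc pp cc cc cc cc cc; concatenated:

ppccppccccccccccppccppcccccccccc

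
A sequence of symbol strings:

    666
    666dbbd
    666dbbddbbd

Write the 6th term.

666dbbddbbddbbddbbddbbd

Every step adds dbbd to the end: s(k+1) = s(k)·dbbd.
From 666dbbddbbd, 3 further steps: 666dbbddbbd → 666dbbddbbddbbd → 666dbbddbbddbbddbbd → (answer).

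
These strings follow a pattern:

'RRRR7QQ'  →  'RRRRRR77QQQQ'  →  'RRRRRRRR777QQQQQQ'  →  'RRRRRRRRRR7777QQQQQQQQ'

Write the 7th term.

RRRRRRRRRRRRRRRR7777777QQQQQQQQQQQQQQ

Term n consists of 2n+2 R's, followed by n 7's, followed by 2n Q's (n = 1, 2, …).
For term 7, n = 7, so the run lengths are 16, 7, 14.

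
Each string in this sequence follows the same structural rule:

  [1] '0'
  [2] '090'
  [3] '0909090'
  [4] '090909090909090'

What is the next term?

0909090909090909090909090909090

Each string is two copies of the previous one joined by '9'.
So the next term is two copies of 090909090909090 with '9' between the halves.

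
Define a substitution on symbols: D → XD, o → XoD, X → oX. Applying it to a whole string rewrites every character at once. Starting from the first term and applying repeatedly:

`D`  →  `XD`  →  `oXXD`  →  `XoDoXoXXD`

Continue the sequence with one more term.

oXXoDXDXoDoXXoDoXoXXD

Expanding XoDoXoXXD: X→oX, o→XoD, D→XD, o→XoD, X→oX, o→XoD, X→oX, X→oX, D→XD. Concatenated: oX XoD XD XoD oX XoD oX oX XD.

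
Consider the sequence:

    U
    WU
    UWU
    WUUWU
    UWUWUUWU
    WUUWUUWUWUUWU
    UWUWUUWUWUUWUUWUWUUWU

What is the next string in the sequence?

From term 3 onward, concatenate the second-to-last term with the last: U·WU = UWU, WU·UWU = WUUWU, …
Continuing: WUUWUUWUWUUWU · UWUWUUWUWUUWUUWUWUUWU gives term 8.

WUUWUUWUWUUWUUWUWUUWUWUUWUUWUWUUWU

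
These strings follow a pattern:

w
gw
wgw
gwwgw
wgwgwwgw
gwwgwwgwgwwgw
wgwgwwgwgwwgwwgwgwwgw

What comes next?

Each term (from the third on) is the two preceding terms concatenated in order: term 3 = w·gw = wgw.
The next term joins gwwgwwgwgwwgw and wgwgwwgwgwwgwwgwgwwgw.

gwwgwwgwgwwgwwgwgwwgwgwwgwwgwgwwgw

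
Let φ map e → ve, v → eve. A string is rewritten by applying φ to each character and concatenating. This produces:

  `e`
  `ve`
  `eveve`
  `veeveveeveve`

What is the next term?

Expanding veeveveeveve: v→eve, e→ve, e→ve, v→eve, e→ve, v→eve, e→ve, e→ve, v→eve, e→ve, v→eve, e→ve. Concatenated: eve ve ve eve ve eve ve ve eve ve eve ve.

eveveveeveveeveveveeveveeveve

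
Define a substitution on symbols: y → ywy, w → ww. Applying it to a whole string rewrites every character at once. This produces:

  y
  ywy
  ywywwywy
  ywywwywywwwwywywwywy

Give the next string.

Rewriting the 20 symbols of ywywwywywwwwywywwywy one by one yields ywy ww ywy ww ww ywy ww ywy ww ww ww ww ywy ww ywy ww ww ywy ww ywy; concatenated:

ywywwywywwwwywywwywywwwwwwwwywywwywywwwwywywwywy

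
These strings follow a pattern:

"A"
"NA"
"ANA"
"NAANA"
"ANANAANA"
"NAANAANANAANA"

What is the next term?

ANANAANANAANAANANAANA

From term 3 onward, concatenate the second-to-last term with the last: A·NA = ANA, NA·ANA = NAANA, …
The next term joins ANANAANA and NAANAANANAANA.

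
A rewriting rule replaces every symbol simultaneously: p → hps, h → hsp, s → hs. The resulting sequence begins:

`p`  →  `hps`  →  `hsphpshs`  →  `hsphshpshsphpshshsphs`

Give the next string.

φ(hsphshpshsphpshshsphs) expands symbol-by-symbol to hsp hs hps hsp hs hsp hps hs hsp hs hps hsp hps hs hsp hs hsp hs hps hsp hs; joining the 21 pieces gives the next term.

hsphshpshsphshsphpshshsphshpshsphpshshsphshsphshpshsphs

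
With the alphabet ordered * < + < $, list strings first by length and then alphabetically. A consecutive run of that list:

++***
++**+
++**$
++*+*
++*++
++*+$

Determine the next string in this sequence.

++*$*

Find the rightmost character of ++*+$ below $, bump it to the next letter, and reset everything to its right to *.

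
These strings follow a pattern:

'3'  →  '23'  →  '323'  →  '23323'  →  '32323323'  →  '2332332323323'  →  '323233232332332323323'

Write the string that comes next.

Each term (from the third on) is the two preceding terms concatenated in order: term 3 = 3·23 = 323.
The next term joins 2332332323323 and 323233232332332323323.

2332332323323323233232332332323323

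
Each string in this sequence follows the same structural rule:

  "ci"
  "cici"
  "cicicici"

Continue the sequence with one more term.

cicicicicicicici

Each string is two copies of the previous one concatenated.
So the next term is two copies of cicicici.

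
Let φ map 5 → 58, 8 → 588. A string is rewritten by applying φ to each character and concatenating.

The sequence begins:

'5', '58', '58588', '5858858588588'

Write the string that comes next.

φ(5858858588588) expands symbol-by-symbol to 58 588 58 588 588 58 588 58 588 588 58 588 588; joining the 13 pieces gives the next term.

5858858588588585885858858858588588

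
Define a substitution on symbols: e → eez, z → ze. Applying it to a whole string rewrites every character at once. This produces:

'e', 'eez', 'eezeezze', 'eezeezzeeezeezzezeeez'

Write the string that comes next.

eezeezzeeezeezzezeeezeezeezzeeezeezzezeeezzeeezeezeezze

Applying the rule to each of the 21 symbols of eezeezzeeezeezzezeeez gives the pieces eez eez ze eez eez ze ze eez eez eez ze eez eez ze ze eez ze eez eez eez ze, which concatenate to the answer.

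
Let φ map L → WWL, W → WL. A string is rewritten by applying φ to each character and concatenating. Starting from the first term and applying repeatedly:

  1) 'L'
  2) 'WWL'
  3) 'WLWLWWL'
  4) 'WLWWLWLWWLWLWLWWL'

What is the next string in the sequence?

WLWWLWLWLWWLWLWWLWLWLWWLWLWWLWLWWLWLWLWWL

φ(WLWWLWLWWLWLWLWWL) expands symbol-by-symbol to WL WWL WL WL WWL WL WWL WL WL WWL WL WWL WL WWL WL WL WWL; joining the 17 pieces gives the next term.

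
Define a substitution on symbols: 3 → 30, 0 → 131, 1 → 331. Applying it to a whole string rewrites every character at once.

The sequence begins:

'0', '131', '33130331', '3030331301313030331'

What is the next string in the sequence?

30131301313030331301313313033130131301313030331

Applying the rule to each of the 19 symbols of 3030331301313030331 gives the pieces 30 131 30 131 30 30 331 30 131 331 30 331 30 131 30 131 30 30 331, which concatenate to the answer.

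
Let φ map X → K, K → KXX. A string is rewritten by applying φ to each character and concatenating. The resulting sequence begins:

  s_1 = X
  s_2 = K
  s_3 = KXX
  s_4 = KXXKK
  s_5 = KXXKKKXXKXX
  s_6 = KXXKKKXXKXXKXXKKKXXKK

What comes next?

Applying the rule to each of the 21 symbols of KXXKKKXXKXXKXXKKKXXKK gives the pieces KXX K K KXX KXX KXX K K KXX K K KXX K K KXX KXX KXX K K KXX KXX, which concatenate to the answer.

KXXKKKXXKXXKXXKKKXXKKKXXKKKXXKXXKXXKKKXXKXX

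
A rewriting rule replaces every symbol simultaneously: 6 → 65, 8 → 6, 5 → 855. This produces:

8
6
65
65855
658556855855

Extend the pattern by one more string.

Rewriting each symbol of 658556855855: 6→65, 5→855, 8→6, 5→855, 5→855, 6→65, 8→6, 5→855, 5→855, 8→6, 5→855, 5→855, which concatenates to 65 855 6 855 855 65 6 855 855 6 855 855.

6585568558556568558556855855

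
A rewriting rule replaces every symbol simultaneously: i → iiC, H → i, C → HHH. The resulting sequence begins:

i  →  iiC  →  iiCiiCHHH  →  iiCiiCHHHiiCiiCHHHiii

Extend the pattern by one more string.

Rewriting the 21 symbols of iiCiiCHHHiiCiiCHHHiii one by one yields iiC iiC HHH iiC iiC HHH i i i iiC iiC HHH iiC iiC HHH i i i iiC iiC iiC; concatenated:

iiCiiCHHHiiCiiCHHHiiiiiCiiCHHHiiCiiCHHHiiiiiCiiCiiC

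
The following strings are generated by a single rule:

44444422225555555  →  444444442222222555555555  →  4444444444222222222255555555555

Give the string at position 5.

Term n consists of 2n+2 4's, followed by 3n-2 2's, followed by 2n+3 5's, where the shown terms are n = 2, 3, 4.
For term 5, n = 6, so the run lengths are 14, 16, 15.

444444444444442222222222222222555555555555555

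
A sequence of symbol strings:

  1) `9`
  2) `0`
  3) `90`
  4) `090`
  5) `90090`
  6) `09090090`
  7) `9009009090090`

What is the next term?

Each term (from the third on) is the two preceding terms concatenated in order: term 3 = 9·0 = 90.
The next term joins 09090090 and 9009009090090.

090900909009009090090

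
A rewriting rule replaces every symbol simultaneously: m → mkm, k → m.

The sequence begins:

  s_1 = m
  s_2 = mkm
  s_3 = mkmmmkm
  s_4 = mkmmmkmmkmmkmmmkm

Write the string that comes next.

mkmmmkmmkmmkmmmkmmkmmmkmmkmmmkmmkmmkmmmkm

Applying the rule to each of the 17 symbols of mkmmmkmmkmmkmmmkm gives the pieces mkm m mkm mkm mkm m mkm mkm m mkm mkm m mkm mkm mkm m mkm, which concatenate to the answer.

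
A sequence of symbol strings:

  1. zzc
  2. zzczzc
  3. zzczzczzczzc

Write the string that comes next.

zzczzczzczzczzczzczzczzc

Every step duplicates the string.
So the next term is two copies of zzczzczzczzc.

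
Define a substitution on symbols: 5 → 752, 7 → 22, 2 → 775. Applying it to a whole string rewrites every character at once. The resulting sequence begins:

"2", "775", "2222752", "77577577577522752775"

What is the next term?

φ(77577577577522752775) expands symbol-by-symbol to 22 22 752 22 22 752 22 22 752 22 22 752 775 775 22 752 775 22 22 752; joining the 20 pieces gives the next term.

2222752222275222227522222752775775227527752222752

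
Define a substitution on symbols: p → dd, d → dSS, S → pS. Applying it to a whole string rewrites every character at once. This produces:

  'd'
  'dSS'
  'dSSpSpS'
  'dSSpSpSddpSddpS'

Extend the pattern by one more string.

dSSpSpSddpSddpSdSSdSSddpSdSSdSSddpS

Replace each of the 15 characters of dSSpSpSddpSddpS in place — dSS pS pS dd pS dd pS dSS dSS dd pS dSS dSS dd pS — and concatenate.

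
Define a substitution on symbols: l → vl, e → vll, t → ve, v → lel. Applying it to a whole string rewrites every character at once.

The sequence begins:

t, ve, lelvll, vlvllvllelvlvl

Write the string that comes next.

Rewriting the 14 symbols of vlvllvllelvlvl one by one yields lel vl lel vl vl lel vl vl vll vl lel vl lel vl; concatenated:

lelvllelvlvllelvlvlvllvllelvllelvl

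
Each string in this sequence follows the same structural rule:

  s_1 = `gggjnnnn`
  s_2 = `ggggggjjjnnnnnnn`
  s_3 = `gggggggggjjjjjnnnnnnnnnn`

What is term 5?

gggggggggggggggjjjjjjjjjnnnnnnnnnnnnnnnn

The n-th term is 3n g's then 2n-1 j's then 3n+1 n's (n = 1, 2, …).
Setting n = 5 gives 15, 9, 16 characters in each block.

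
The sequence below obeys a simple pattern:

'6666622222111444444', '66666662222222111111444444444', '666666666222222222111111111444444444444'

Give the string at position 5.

66666666666662222222222222111111111111111444444444444444444

Term n consists of 2n+3 6's, followed by 2n+3 2's, followed by 3n 1's, followed by 3n+3 4's (n = 1, 2, …).
For term 5, n = 5, so the run lengths are 13, 13, 15, 18.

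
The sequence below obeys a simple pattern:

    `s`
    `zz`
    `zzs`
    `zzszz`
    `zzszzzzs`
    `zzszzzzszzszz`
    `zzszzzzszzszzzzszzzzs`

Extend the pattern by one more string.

zzszzzzszzszzzzszzzzszzszzzzszzszz

From term 3 onward, concatenate the last term with the second-to-last: zz·s = zzs, zzs·zz = zzszz, …
So term 8 is zzszzzzszzszzzzszzzzs·zzszzzzszzszz.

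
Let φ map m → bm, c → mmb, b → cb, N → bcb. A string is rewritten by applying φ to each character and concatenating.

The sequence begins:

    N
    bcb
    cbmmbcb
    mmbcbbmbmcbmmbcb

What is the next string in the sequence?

Rewriting the 16 symbols of mmbcbbmbmcbmmbcb one by one yields bm bm cb mmb cb cb bm cb bm mmb cb bm bm cb mmb cb; concatenated:

bmbmcbmmbcbcbbmcbbmmmbcbbmbmcbmmbcb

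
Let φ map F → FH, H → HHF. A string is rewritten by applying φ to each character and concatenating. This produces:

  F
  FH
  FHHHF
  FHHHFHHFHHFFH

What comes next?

Replace each of the 13 characters of FHHHFHHFHHFFH in place — FH HHF HHF HHF FH HHF HHF FH HHF HHF FH FH HHF — and concatenate.

FHHHFHHFHHFFHHHFHHFFHHHFHHFFHFHHHF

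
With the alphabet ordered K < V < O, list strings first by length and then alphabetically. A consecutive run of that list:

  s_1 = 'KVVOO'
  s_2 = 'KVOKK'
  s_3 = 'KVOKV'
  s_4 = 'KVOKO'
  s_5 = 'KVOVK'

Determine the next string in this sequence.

KVOVV

Find the rightmost character of KVOVK below O, bump it to the next letter, and reset everything to its right to K.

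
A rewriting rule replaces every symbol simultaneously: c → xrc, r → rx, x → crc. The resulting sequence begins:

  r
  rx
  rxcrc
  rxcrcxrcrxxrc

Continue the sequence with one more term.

rxcrcxrcrxxrccrcrxxrcrxcrccrcrxxrc

Applying the rule to each of the 13 symbols of rxcrcxrcrxxrc gives the pieces rx crc xrc rx xrc crc rx xrc rx crc crc rx xrc, which concatenate to the answer.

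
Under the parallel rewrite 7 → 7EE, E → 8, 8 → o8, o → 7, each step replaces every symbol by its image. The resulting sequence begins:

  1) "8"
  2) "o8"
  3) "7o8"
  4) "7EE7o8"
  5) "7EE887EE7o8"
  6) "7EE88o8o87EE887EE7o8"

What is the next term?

φ(7EE88o8o87EE887EE7o8) expands symbol-by-symbol to 7EE 8 8 o8 o8 7 o8 7 o8 7EE 8 8 o8 o8 7EE 8 8 7EE 7 o8; joining the 20 pieces gives the next term.

7EE88o8o87o87o87EE88o8o87EE887EE7o8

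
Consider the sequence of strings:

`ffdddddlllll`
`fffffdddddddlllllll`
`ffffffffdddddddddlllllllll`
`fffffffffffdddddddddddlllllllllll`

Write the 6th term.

fffffffffffffffffdddddddddddddddlllllllllllllll

The n-th term is 3n-1 f's then 2n+3 d's then 2n+3 l's (n = 1, 2, …).
Setting n = 6 gives 17, 15, 15 characters in each block.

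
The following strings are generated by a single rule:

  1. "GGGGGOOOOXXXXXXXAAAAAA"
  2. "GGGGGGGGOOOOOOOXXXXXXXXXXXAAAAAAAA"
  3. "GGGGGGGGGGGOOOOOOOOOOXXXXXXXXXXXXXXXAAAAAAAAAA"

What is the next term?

Each string has the form G^{3n-1} O^{3n-2} X^{4n-1} A^{2n+2}, where the shown terms are n = 2, 3, 4.
For the next term, n = 5, so the run lengths are 14, 13, 19, 12.

GGGGGGGGGGGGGGOOOOOOOOOOOOOXXXXXXXXXXXXXXXXXXXAAAAAAAAAAAA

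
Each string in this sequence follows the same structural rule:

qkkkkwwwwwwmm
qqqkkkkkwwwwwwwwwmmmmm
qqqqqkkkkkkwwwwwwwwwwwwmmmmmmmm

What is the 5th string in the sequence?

qqqqqqqqqkkkkkkkkwwwwwwwwwwwwwwwwwwmmmmmmmmmmmmmm

Each string has the form q^{2n-1} k^{n+3} w^{3n+3} m^{3n-1} (n = 1, 2, …).
For term 5, n = 5, so the run lengths are 9, 8, 18, 14.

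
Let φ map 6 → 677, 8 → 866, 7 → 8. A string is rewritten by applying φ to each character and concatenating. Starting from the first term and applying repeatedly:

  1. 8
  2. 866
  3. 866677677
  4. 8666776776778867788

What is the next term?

Applying the rule to each of the 19 symbols of 8666776776778867788 gives the pieces 866 677 677 677 8 8 677 8 8 677 8 8 866 866 677 8 8 866 866, which concatenate to the answer.

86667767767788677886778886686667788866866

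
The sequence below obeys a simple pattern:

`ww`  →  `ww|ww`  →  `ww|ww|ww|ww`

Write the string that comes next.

Every step duplicates the string with '|' between the halves.
Doubling ww|ww|ww|ww with '|' between the halves:

ww|ww|ww|ww|ww|ww|ww|ww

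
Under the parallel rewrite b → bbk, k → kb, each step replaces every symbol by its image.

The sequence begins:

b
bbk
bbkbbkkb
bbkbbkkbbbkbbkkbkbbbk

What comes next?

φ(bbkbbkkbbbkbbkkbkbbbk) expands symbol-by-symbol to bbk bbk kb bbk bbk kb kb bbk bbk bbk kb bbk bbk kb kb bbk kb bbk bbk bbk kb; joining the 21 pieces gives the next term.

bbkbbkkbbbkbbkkbkbbbkbbkbbkkbbbkbbkkbkbbbkkbbbkbbkbbkkb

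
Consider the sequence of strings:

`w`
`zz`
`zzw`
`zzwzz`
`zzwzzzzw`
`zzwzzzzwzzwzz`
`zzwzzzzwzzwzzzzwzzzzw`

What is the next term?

Each term (from the third on) is the previous term followed by the one before it: term 3 = zz·w = zzw.
So term 8 is zzwzzzzwzzwzzzzwzzzzw·zzwzzzzwzzwzz.

zzwzzzzwzzwzzzzwzzzzwzzwzzzzwzzwzz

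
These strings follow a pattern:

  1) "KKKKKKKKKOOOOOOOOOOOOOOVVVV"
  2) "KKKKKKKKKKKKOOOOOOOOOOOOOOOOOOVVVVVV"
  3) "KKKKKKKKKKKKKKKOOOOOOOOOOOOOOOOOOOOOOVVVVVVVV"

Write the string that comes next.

Term n consists of 3n K's, followed by 4n+2 O's, followed by 2n-2 V's, where the shown terms are n = 3, 4, 5.
For the next term, n = 6, so the run lengths are 18, 26, 10.

KKKKKKKKKKKKKKKKKKOOOOOOOOOOOOOOOOOOOOOOOOOOVVVVVVVVVV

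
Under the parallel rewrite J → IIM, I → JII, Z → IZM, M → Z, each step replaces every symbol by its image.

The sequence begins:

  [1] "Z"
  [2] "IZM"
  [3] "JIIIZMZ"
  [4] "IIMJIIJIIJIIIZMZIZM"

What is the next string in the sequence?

φ(IIMJIIJIIJIIIZMZIZM) expands symbol-by-symbol to JII JII Z IIM JII JII IIM JII JII IIM JII JII JII IZM Z IZM JII IZM Z; joining the 19 pieces gives the next term.

JIIJIIZIIMJIIJIIIIMJIIJIIIIMJIIJIIJIIIZMZIZMJIIIZMZ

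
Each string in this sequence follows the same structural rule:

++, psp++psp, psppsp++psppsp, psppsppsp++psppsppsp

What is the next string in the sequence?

Every step adds psp to the front and psp to the end of the previous string.
One more step from psppsppsp++psppsppsp gives the answer.

psppsppsppsp++psppsppsppsp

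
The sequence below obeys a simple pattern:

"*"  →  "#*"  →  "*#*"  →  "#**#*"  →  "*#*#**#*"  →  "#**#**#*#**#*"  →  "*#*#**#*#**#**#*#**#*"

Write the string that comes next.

From term 3 onward, concatenate the second-to-last term with the last: *·#* = *#*, #*·*#* = #**#*, …
Continuing: #**#**#*#**#* · *#*#**#*#**#**#*#**#* gives term 8.

#**#**#*#**#**#*#**#*#**#**#*#**#*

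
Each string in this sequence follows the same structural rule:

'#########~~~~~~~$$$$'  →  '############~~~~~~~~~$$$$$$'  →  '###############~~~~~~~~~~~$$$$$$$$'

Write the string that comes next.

The n-th term is 3n+3 #'s then 2n+3 ~'s then 2n $'s, where the shown terms are n = 2, 3, 4.
Setting n = 5 gives 18, 13, 10 characters in each block.

##################~~~~~~~~~~~~~$$$$$$$$$$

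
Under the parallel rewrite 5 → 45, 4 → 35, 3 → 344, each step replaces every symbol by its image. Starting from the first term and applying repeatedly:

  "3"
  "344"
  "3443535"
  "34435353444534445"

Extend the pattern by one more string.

Rewriting the 17 symbols of 34435353444534445 one by one yields 344 35 35 344 45 344 45 344 35 35 35 45 344 35 35 35 45; concatenated:

344353534445344453443535354534435353545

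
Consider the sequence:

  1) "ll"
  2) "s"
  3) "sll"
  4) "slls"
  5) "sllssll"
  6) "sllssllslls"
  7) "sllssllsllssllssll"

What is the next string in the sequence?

sllssllsllssllssllsllssllslls

This is a Fibonacci-style word recurrence s(k) = s(k−1)·s(k−2): e.g. s·ll = sll.
So term 8 is sllssllsllssllssll·sllssllslls.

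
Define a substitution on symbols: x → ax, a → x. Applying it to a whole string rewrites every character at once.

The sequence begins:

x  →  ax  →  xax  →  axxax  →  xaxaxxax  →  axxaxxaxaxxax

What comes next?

Applying the rule to each of the 13 symbols of axxaxxaxaxxax gives the pieces x ax ax x ax ax x ax x ax ax x ax, which concatenate to the answer.

xaxaxxaxaxxaxxaxaxxax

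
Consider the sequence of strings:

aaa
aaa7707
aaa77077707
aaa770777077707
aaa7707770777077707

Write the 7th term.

Every step adds 7707 to the end: s(k+1) = s(k)·7707.
From aaa7707770777077707, 2 further steps: aaa7707770777077707 → aaa77077707770777077707 → (answer).

aaa770777077707770777077707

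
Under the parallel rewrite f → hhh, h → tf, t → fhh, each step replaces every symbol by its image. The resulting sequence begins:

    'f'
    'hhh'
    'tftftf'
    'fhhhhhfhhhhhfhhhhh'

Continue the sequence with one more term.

Rewriting the 18 symbols of fhhhhhfhhhhhfhhhhh one by one yields hhh tf tf tf tf tf hhh tf tf tf tf tf hhh tf tf tf tf tf; concatenated:

hhhtftftftftfhhhtftftftftfhhhtftftftftf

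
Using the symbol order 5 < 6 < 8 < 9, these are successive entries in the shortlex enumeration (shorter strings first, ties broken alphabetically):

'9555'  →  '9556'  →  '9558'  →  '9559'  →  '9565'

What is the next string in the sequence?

9566

Find the rightmost character of 9565 below 9, bump it to the next letter, and reset everything to its right to 5.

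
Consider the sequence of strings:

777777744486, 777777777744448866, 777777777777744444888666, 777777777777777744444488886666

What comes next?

777777777777777777744444448888866666

Each string has the form 7^{3n+1} 4^{n+1} 8^{n-1} 6^{n-1}, where the shown terms are n = 2, 3, 4, 5.
At n = 6 the blocks have lengths 19, 7, 5, 5.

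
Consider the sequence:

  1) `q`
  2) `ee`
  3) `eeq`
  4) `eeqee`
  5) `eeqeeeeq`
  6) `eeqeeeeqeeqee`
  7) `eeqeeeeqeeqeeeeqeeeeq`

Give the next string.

eeqeeeeqeeqeeeeqeeeeqeeqeeeeqeeqee

From term 3 onward, concatenate the last term with the second-to-last: ee·q = eeq, eeq·ee = eeqee, …
So term 8 is eeqeeeeqeeqeeeeqeeeeq·eeqeeeeqeeqee.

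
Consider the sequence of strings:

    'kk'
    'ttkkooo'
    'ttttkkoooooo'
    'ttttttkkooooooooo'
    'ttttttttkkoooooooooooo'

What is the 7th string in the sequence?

ttttttttttttkkoooooooooooooooooo

Each term wraps the previous one in tt on the left and ooo on the right.
From ttttttttkkoooooooooooo, 2 further steps: ttttttttkkoooooooooooo → ttttttttttkkooooooooooooooo → (answer).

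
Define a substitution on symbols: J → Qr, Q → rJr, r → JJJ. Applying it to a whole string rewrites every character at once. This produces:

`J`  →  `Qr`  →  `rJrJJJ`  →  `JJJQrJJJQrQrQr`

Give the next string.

Rewriting the 14 symbols of JJJQrJJJQrQrQr one by one yields Qr Qr Qr rJr JJJ Qr Qr Qr rJr JJJ rJr JJJ rJr JJJ; concatenated:

QrQrQrrJrJJJQrQrQrrJrJJJrJrJJJrJrJJJ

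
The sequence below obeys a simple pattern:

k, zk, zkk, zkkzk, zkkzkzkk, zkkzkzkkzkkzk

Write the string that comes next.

zkkzkzkkzkkzkzkkzkzkk

This is a Fibonacci-style word recurrence s(k) = s(k−1)·s(k−2): e.g. zk·k = zkk.
The next term joins zkkzkzkkzkkzk and zkkzkzkk.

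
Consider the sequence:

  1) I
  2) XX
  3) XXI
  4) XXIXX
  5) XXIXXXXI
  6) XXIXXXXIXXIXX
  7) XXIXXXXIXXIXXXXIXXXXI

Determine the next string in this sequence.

XXIXXXXIXXIXXXXIXXXXIXXIXXXXIXXIXX

This is a Fibonacci-style word recurrence s(k) = s(k−1)·s(k−2): e.g. XX·I = XXI.
Continuing: XXIXXXXIXXIXXXXIXXXXI · XXIXXXXIXXIXX gives term 8.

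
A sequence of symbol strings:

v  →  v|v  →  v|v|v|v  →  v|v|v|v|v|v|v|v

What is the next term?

s(k+1) = s(k)·|·s(k) — each term doubles the last with '|' between the halves.
Doubling v|v|v|v|v|v|v|v with '|' between the halves:

v|v|v|v|v|v|v|v|v|v|v|v|v|v|v|v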